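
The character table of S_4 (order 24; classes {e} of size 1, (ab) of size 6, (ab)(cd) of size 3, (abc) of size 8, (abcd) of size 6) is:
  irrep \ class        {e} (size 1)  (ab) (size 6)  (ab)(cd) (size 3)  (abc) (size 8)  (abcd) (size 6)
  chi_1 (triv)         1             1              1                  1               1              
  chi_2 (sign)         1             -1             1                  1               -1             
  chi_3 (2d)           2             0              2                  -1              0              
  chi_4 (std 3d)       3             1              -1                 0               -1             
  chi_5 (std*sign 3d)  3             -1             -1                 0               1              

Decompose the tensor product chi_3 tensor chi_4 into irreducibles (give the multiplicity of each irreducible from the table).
chi_3 tensor chi_4 = chi_4 + chi_5 (all other irreducibles have multiplicity 0).

Working: The character of a tensor product is the pointwise product (chi_3 * chi_4)(C) = chi_3(C) * chi_4(C):
  {e}: (2)*(3), (ab): (0)*(1), (ab)(cd): (2)*(-1), (abc): (-1)*(0), (abcd): (0)*(-1)
so (chi_3 * chi_4) takes values
  {e} -> 6, (ab) -> 0, (ab)(cd) -> -2, (abc) -> 0, (abcd) -> 0.
Now take the inner product of this character with each irreducible chi from the table, <chi_3*chi_4, chi> = (1/24) sum_C |C| (chi_3*chi_4)(C) conj(chi(C)):
  <chi_3*chi_4, chi_1> = (1/24)[1*(6)*conj(1) + 6*(0)*conj(1) + 3*(-2)*conj(1) + 8*(0)*conj(1) + 6*(0)*conj(1)]
      = (1/24)[(6) + (0) + (-6) + (0) + (0)] = 0/24 = 0
  <chi_3*chi_4, chi_2> = (1/24)[1*(6)*conj(1) + 6*(0)*conj(-1) + 3*(-2)*conj(1) + 8*(0)*conj(1) + 6*(0)*conj(-1)]
      = (1/24)[(6) + (0) + (-6) + (0) + (0)] = 0/24 = 0
  <chi_3*chi_4, chi_3> = (1/24)[1*(6)*conj(2) + 6*(0)*conj(0) + 3*(-2)*conj(2) + 8*(0)*conj(-1) + 6*(0)*conj(0)]
      = (1/24)[(12) + (0) + (-12) + (0) + (0)] = 0/24 = 0
  <chi_3*chi_4, chi_4> = (1/24)[1*(6)*conj(3) + 6*(0)*conj(1) + 3*(-2)*conj(-1) + 8*(0)*conj(0) + 6*(0)*conj(-1)]
      = (1/24)[(18) + (0) + (6) + (0) + (0)] = 24/24 = 1
  <chi_3*chi_4, chi_5> = (1/24)[1*(6)*conj(3) + 6*(0)*conj(-1) + 3*(-2)*conj(-1) + 8*(0)*conj(0) + 6*(0)*conj(1)]
      = (1/24)[(18) + (0) + (6) + (0) + (0)] = 24/24 = 1
Hence the multiplicities are chi_4: 1, chi_5: 1. Dimension check: dim(chi_3)*dim(chi_4) = 2*3 = 6 and sum (mult * dim) = 1*3 + 1*3 = 6.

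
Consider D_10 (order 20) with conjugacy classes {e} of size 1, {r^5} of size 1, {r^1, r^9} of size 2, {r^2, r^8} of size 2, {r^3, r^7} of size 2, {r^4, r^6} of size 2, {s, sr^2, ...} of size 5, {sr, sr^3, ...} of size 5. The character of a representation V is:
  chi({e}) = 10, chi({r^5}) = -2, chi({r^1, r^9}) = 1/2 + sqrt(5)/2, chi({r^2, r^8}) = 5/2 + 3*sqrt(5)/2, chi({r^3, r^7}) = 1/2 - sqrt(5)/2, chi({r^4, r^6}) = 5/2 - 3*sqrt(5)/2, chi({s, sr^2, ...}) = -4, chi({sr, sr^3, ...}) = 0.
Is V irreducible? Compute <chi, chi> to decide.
Not irreducible (reducible): <chi, chi> = 13 > 1.

Why: <chi, chi> = (1/|G|) sum_C |C| * |chi(C)|^2 = (1/20)[1*|10|^2 + 1*|-2|^2 + 2*|1/2 + sqrt(5)/2|^2 + 2*|5/2 + 3*sqrt(5)/2|^2 + 2*|1/2 - sqrt(5)/2|^2 + 2*|5/2 - 3*sqrt(5)/2|^2 + 5*|-4|^2 + 5*|0|^2]
  = (1/20)[(100) + (4) + (sqrt(5) + 3) + (15*sqrt(5) + 35) + (3 - sqrt(5)) + (35 - 15*sqrt(5)) + (80) + (0)] = 260/20 = 13.
A character is irreducible iff <chi, chi> = 1, so this representation is reducible.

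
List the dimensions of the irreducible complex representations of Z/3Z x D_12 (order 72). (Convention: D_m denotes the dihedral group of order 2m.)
Dimensions: 1, 1, 1, 1, 1, 1, 1, 1, 1, 1, 1, 1, 2, 2, 2, 2, 2, 2, 2, 2, 2, 2, 2, 2, 2, 2, 2

Why: There are 27 irreducibles (= number of conjugacy classes). Their dimensions d_i satisfy sum d_i^2 = |G| = 72: 1 + 1 + 1 + 1 + 1 + 1 + 1 + 1 + 1 + 1 + 1 + 1 + 4 + 4 + 4 + 4 + 4 + 4 + 4 + 4 + 4 + 4 + 4 + 4 + 4 + 4 + 4 = 72. (For the product with Z/3Z: each of the 3 1-dim characters of Z/3Z tensors with each irrep of D_12, giving 3 copies of each D_12-dimension.)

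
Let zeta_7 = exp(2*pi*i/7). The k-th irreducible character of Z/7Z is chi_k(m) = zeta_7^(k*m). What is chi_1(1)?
chi_1(1) = zeta_7^1 = exp(2*I*pi/7)

Explanation: chi_1(1) = zeta_7^(1*1) = zeta_7^1. Since zeta_7^7 = 1, this equals zeta_7^1 = exp(2*pi*i*1/7) = exp(2*I*pi/7).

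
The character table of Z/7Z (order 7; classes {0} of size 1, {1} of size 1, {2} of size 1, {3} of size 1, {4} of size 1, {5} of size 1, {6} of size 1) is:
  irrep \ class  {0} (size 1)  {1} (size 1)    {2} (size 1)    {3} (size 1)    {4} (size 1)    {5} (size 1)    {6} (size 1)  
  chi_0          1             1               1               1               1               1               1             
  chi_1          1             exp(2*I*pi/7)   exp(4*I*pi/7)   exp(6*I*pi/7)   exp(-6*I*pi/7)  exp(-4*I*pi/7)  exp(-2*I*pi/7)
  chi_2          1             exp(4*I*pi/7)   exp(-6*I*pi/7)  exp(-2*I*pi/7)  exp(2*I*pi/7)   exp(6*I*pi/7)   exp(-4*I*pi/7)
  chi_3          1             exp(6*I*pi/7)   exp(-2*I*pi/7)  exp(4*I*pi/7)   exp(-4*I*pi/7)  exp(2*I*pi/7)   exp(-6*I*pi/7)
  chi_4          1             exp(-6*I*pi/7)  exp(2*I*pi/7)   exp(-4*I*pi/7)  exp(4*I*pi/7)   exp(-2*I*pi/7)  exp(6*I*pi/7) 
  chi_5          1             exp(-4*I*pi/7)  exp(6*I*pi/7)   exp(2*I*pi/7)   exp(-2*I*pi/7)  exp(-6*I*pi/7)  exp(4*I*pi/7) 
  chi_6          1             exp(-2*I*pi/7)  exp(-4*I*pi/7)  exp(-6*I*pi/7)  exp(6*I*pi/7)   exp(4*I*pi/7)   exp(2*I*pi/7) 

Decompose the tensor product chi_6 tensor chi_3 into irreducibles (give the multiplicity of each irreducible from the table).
chi_6 tensor chi_3 = chi_2 (all other irreducibles have multiplicity 0).

Working: The character of a tensor product is the pointwise product (chi_6 * chi_3)(C) = chi_6(C) * chi_3(C):
  {0}: (1)*(1), {1}: (exp(-2*I*pi/7))*(exp(6*I*pi/7)), {2}: (exp(-4*I*pi/7))*(exp(-2*I*pi/7)), {3}: (exp(-6*I*pi/7))*(exp(4*I*pi/7)), {4}: (exp(6*I*pi/7))*(exp(-4*I*pi/7)), {5}: (exp(4*I*pi/7))*(exp(2*I*pi/7)), {6}: (exp(2*I*pi/7))*(exp(-6*I*pi/7))
so (chi_6 * chi_3) takes values
  {0} -> 1, {1} -> exp(4*I*pi/7), {2} -> exp(-6*I*pi/7), {3} -> exp(-2*I*pi/7), {4} -> exp(2*I*pi/7), {5} -> exp(6*I*pi/7), {6} -> exp(-4*I*pi/7).
Now take the inner product of this character with each irreducible chi from the table, <chi_6*chi_3, chi> = (1/7) sum_C |C| (chi_6*chi_3)(C) conj(chi(C)):
  <chi_6*chi_3, chi_0> = (1/7)[1*(1)*conj(1) + 1*(exp(4*I*pi/7))*conj(1) + 1*(exp(-6*I*pi/7))*conj(1) + 1*(exp(-2*I*pi/7))*conj(1) + 1*(exp(2*I*pi/7))*conj(1) + 1*(exp(6*I*pi/7))*conj(1) + 1*(exp(-4*I*pi/7))*conj(1)]
      = (1/7)[(1) + (exp(4*I*pi/7)) + (exp(-6*I*pi/7)) + (exp(-2*I*pi/7)) + (exp(2*I*pi/7)) + (exp(6*I*pi/7)) + (exp(-4*I*pi/7))] = 0/7 = 0
  <chi_6*chi_3, chi_1> = (1/7)[1*(1)*conj(1) + 1*(exp(4*I*pi/7))*conj(exp(2*I*pi/7)) + 1*(exp(-6*I*pi/7))*conj(exp(4*I*pi/7)) + 1*(exp(-2*I*pi/7))*conj(exp(6*I*pi/7)) + 1*(exp(2*I*pi/7))*conj(exp(-6*I*pi/7)) + 1*(exp(6*I*pi/7))*conj(exp(-4*I*pi/7)) + 1*(exp(-4*I*pi/7))*conj(exp(-2*I*pi/7))]
      = (1/7)[(1) + (exp(2*I*pi/7)) + (exp(4*I*pi/7)) + (exp(6*I*pi/7)) + (exp(-6*I*pi/7)) + (exp(-4*I*pi/7)) + (exp(-2*I*pi/7))] = 0/7 = 0
  <chi_6*chi_3, chi_2> = (1/7)[1*(1)*conj(1) + 1*(exp(4*I*pi/7))*conj(exp(4*I*pi/7)) + 1*(exp(-6*I*pi/7))*conj(exp(-6*I*pi/7)) + 1*(exp(-2*I*pi/7))*conj(exp(-2*I*pi/7)) + 1*(exp(2*I*pi/7))*conj(exp(2*I*pi/7)) + 1*(exp(6*I*pi/7))*conj(exp(6*I*pi/7)) + 1*(exp(-4*I*pi/7))*conj(exp(-4*I*pi/7))]
      = (1/7)[(1) + (1) + (1) + (1) + (1) + (1) + (1)] = 7/7 = 1
  <chi_6*chi_3, chi_3> = (1/7)[1*(1)*conj(1) + 1*(exp(4*I*pi/7))*conj(exp(6*I*pi/7)) + 1*(exp(-6*I*pi/7))*conj(exp(-2*I*pi/7)) + 1*(exp(-2*I*pi/7))*conj(exp(4*I*pi/7)) + 1*(exp(2*I*pi/7))*conj(exp(-4*I*pi/7)) + 1*(exp(6*I*pi/7))*conj(exp(2*I*pi/7)) + 1*(exp(-4*I*pi/7))*conj(exp(-6*I*pi/7))]
      = (1/7)[(1) + (exp(-2*I*pi/7)) + (exp(-4*I*pi/7)) + (exp(-6*I*pi/7)) + (exp(6*I*pi/7)) + (exp(4*I*pi/7)) + (exp(2*I*pi/7))] = 0/7 = 0
  <chi_6*chi_3, chi_4> = (1/7)[1*(1)*conj(1) + 1*(exp(4*I*pi/7))*conj(exp(-6*I*pi/7)) + 1*(exp(-6*I*pi/7))*conj(exp(2*I*pi/7)) + 1*(exp(-2*I*pi/7))*conj(exp(-4*I*pi/7)) + 1*(exp(2*I*pi/7))*conj(exp(4*I*pi/7)) + 1*(exp(6*I*pi/7))*conj(exp(-2*I*pi/7)) + 1*(exp(-4*I*pi/7))*conj(exp(6*I*pi/7))]
      = (1/7)[(1) + (exp(-4*I*pi/7)) + (exp(6*I*pi/7)) + (exp(2*I*pi/7)) + (exp(-2*I*pi/7)) + (exp(-6*I*pi/7)) + (exp(4*I*pi/7))] = 0/7 = 0
  <chi_6*chi_3, chi_5> = (1/7)[1*(1)*conj(1) + 1*(exp(4*I*pi/7))*conj(exp(-4*I*pi/7)) + 1*(exp(-6*I*pi/7))*conj(exp(6*I*pi/7)) + 1*(exp(-2*I*pi/7))*conj(exp(2*I*pi/7)) + 1*(exp(2*I*pi/7))*conj(exp(-2*I*pi/7)) + 1*(exp(6*I*pi/7))*conj(exp(-6*I*pi/7)) + 1*(exp(-4*I*pi/7))*conj(exp(4*I*pi/7))]
      = (1/7)[(1) + (exp(-6*I*pi/7)) + (exp(2*I*pi/7)) + (exp(-4*I*pi/7)) + (exp(4*I*pi/7)) + (exp(-2*I*pi/7)) + (exp(6*I*pi/7))] = 0/7 = 0
  <chi_6*chi_3, chi_6> = (1/7)[1*(1)*conj(1) + 1*(exp(4*I*pi/7))*conj(exp(-2*I*pi/7)) + 1*(exp(-6*I*pi/7))*conj(exp(-4*I*pi/7)) + 1*(exp(-2*I*pi/7))*conj(exp(-6*I*pi/7)) + 1*(exp(2*I*pi/7))*conj(exp(6*I*pi/7)) + 1*(exp(6*I*pi/7))*conj(exp(4*I*pi/7)) + 1*(exp(-4*I*pi/7))*conj(exp(2*I*pi/7))]
      = (1/7)[(1) + (exp(6*I*pi/7)) + (exp(-2*I*pi/7)) + (exp(4*I*pi/7)) + (exp(-4*I*pi/7)) + (exp(2*I*pi/7)) + (exp(-6*I*pi/7))] = 0/7 = 0
(Exp terms are combined using exp(i*s)*conj(exp(i*t)) = exp(i*(s-t)), and sums of them are collapsed using the identity that for every m > 1 the m distinct m-th roots of unity sum to 0, e.g. 1 + exp(2*I*pi/3) + exp(-2*I*pi/3) = 0.)
Hence the multiplicities are chi_2: 1. Dimension check: dim(chi_6)*dim(chi_3) = 1*1 = 1 and sum (mult * dim) = 1*1 = 1.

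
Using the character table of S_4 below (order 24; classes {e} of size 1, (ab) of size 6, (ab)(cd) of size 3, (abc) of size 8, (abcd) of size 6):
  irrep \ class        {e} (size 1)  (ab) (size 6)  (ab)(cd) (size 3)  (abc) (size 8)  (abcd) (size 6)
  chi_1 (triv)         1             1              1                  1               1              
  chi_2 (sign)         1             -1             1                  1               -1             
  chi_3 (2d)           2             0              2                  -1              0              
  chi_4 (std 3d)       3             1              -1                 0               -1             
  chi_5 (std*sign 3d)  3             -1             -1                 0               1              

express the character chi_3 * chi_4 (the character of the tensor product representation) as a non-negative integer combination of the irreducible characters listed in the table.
chi_3 tensor chi_4 = chi_4 + chi_5 (all other irreducibles have multiplicity 0).

Proof sketch: The character of a tensor product is the pointwise product (chi_3 * chi_4)(C) = chi_3(C) * chi_4(C):
  {e}: (2)*(3), (ab): (0)*(1), (ab)(cd): (2)*(-1), (abc): (-1)*(0), (abcd): (0)*(-1)
so (chi_3 * chi_4) takes values
  {e} -> 6, (ab) -> 0, (ab)(cd) -> -2, (abc) -> 0, (abcd) -> 0.
Now take the inner product of this character with each irreducible chi from the table, <chi_3*chi_4, chi> = (1/24) sum_C |C| (chi_3*chi_4)(C) conj(chi(C)):
  <chi_3*chi_4, chi_1> = (1/24)[1*(6)*conj(1) + 6*(0)*conj(1) + 3*(-2)*conj(1) + 8*(0)*conj(1) + 6*(0)*conj(1)]
      = (1/24)[(6) + (0) + (-6) + (0) + (0)] = 0/24 = 0
  <chi_3*chi_4, chi_2> = (1/24)[1*(6)*conj(1) + 6*(0)*conj(-1) + 3*(-2)*conj(1) + 8*(0)*conj(1) + 6*(0)*conj(-1)]
      = (1/24)[(6) + (0) + (-6) + (0) + (0)] = 0/24 = 0
  <chi_3*chi_4, chi_3> = (1/24)[1*(6)*conj(2) + 6*(0)*conj(0) + 3*(-2)*conj(2) + 8*(0)*conj(-1) + 6*(0)*conj(0)]
      = (1/24)[(12) + (0) + (-12) + (0) + (0)] = 0/24 = 0
  <chi_3*chi_4, chi_4> = (1/24)[1*(6)*conj(3) + 6*(0)*conj(1) + 3*(-2)*conj(-1) + 8*(0)*conj(0) + 6*(0)*conj(-1)]
      = (1/24)[(18) + (0) + (6) + (0) + (0)] = 24/24 = 1
  <chi_3*chi_4, chi_5> = (1/24)[1*(6)*conj(3) + 6*(0)*conj(-1) + 3*(-2)*conj(-1) + 8*(0)*conj(0) + 6*(0)*conj(1)]
      = (1/24)[(18) + (0) + (6) + (0) + (0)] = 24/24 = 1
Hence the multiplicities are chi_4: 1, chi_5: 1. Dimension check: dim(chi_3)*dim(chi_4) = 2*3 = 6 and sum (mult * dim) = 1*3 + 1*3 = 6.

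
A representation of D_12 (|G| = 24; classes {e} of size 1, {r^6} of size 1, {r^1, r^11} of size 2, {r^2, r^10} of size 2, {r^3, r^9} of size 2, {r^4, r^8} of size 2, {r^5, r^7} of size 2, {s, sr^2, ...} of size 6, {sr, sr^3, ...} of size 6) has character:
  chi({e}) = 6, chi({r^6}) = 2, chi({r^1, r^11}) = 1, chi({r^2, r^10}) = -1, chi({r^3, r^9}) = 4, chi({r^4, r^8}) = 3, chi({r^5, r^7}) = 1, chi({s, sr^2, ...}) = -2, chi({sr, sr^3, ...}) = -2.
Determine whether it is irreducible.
Not irreducible (reducible): <chi, chi> = 6 > 1.

Why: <chi, chi> = (1/|G|) sum_C |C| * |chi(C)|^2 = (1/24)[1*|6|^2 + 1*|2|^2 + 2*|1|^2 + 2*|-1|^2 + 2*|4|^2 + 2*|3|^2 + 2*|1|^2 + 6*|-2|^2 + 6*|-2|^2]
  = (1/24)[(36) + (4) + (2) + (2) + (32) + (18) + (2) + (24) + (24)] = 144/24 = 6.
A character is irreducible iff <chi, chi> = 1, so this representation is reducible.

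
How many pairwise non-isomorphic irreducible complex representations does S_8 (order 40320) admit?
22

Explanation: The number of irreducible complex representations of a finite group equals its number of conjugacy classes. Conjugacy classes in S_8 correspond to cycle types, i.e. partitions of 8; there are p(8) = 22 of them, so S_8 (order 40320) has exactly 22 irreducible complex representations.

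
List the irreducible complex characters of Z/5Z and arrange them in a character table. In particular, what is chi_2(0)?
Character table of Z/5Z (irreps indexed chi_0,...,chi_4 with chi_k(m) = zeta_5^(k*m), zeta_5 = exp(2*pi*i/5)):
  irrep \ class  {0} (size 1)  {1} (size 1)    {2} (size 1)    {3} (size 1)    {4} (size 1)  
  chi_0          1             1               1               1               1             
  chi_1          1             exp(2*I*pi/5)   exp(4*I*pi/5)   exp(-4*I*pi/5)  exp(-2*I*pi/5)
  chi_2          1             exp(4*I*pi/5)   exp(-2*I*pi/5)  exp(2*I*pi/5)   exp(-4*I*pi/5)
  chi_3          1             exp(-4*I*pi/5)  exp(2*I*pi/5)   exp(-2*I*pi/5)  exp(4*I*pi/5) 
  chi_4          1             exp(-2*I*pi/5)  exp(-4*I*pi/5)  exp(4*I*pi/5)   exp(2*I*pi/5) 

Spot check: chi_2(0) = zeta_5^(2*0) = zeta_5^0 = 1.

Working: Z/5Z is abelian, so all 5 irreducible complex representations are 1-dimensional. They are given by chi_k(m) = zeta_5^(k*m) for k = 0,...,4. Row orthogonality: sum_m chi_k(m) conj(chi_l(m)) = 5 * [k = l].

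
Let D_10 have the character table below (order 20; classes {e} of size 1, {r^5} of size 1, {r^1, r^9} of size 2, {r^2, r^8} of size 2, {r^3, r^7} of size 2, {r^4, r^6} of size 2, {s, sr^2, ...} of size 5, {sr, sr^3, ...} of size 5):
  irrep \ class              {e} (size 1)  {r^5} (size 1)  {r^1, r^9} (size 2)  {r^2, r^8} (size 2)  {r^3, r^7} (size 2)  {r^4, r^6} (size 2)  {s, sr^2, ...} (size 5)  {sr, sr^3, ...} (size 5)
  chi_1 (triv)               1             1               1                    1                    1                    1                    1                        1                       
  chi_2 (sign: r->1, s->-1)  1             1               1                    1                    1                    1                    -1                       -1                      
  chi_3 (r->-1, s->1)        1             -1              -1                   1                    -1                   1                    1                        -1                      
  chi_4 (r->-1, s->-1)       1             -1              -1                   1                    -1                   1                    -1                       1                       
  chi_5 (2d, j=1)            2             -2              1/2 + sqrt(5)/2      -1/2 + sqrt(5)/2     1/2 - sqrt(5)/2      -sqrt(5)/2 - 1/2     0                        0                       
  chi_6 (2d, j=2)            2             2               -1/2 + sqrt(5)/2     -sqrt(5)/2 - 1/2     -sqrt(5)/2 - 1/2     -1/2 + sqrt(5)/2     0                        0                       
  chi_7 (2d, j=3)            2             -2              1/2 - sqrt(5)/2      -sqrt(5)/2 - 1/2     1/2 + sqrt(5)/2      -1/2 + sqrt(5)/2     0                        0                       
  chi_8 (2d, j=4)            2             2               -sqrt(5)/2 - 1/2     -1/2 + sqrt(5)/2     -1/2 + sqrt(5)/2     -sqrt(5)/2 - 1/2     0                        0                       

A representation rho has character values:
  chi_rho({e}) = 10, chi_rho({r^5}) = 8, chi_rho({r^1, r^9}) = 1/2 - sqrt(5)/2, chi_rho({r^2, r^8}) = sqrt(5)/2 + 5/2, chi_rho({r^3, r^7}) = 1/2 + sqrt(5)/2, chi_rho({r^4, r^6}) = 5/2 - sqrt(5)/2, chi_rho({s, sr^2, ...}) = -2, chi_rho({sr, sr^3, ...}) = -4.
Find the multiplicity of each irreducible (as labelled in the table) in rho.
Multiplicities: chi_1: 0, chi_2: 3, chi_3: 1, chi_4: 0, chi_5: 0, chi_6: 1, chi_7: 0, chi_8: 2.

Details: Use <chi_rho, chi> = (1/|G|) sum_C |C| * chi_rho(C) * conj(chi(C)) with |G| = 20 for each irreducible chi in the table:
  <chi_rho, chi_1> = (1/20)[1*(10)*conj(1) + 1*(8)*conj(1) + 2*(1/2 - sqrt(5)/2)*conj(1) + 2*(sqrt(5)/2 + 5/2)*conj(1) + 2*(1/2 + sqrt(5)/2)*conj(1) + 2*(5/2 - sqrt(5)/2)*conj(1) + 5*(-2)*conj(1) + 5*(-4)*conj(1)]
      = (1/20)[(10) + (8) + (1 - sqrt(5)) + (sqrt(5) + 5) + (1 + sqrt(5)) + (5 - sqrt(5)) + (-10) + (-20)] = 0/20 = 0
  <chi_rho, chi_2> = (1/20)[1*(10)*conj(1) + 1*(8)*conj(1) + 2*(1/2 - sqrt(5)/2)*conj(1) + 2*(sqrt(5)/2 + 5/2)*conj(1) + 2*(1/2 + sqrt(5)/2)*conj(1) + 2*(5/2 - sqrt(5)/2)*conj(1) + 5*(-2)*conj(-1) + 5*(-4)*conj(-1)]
      = (1/20)[(10) + (8) + (1 - sqrt(5)) + (sqrt(5) + 5) + (1 + sqrt(5)) + (5 - sqrt(5)) + (10) + (20)] = 60/20 = 3
  <chi_rho, chi_3> = (1/20)[1*(10)*conj(1) + 1*(8)*conj(-1) + 2*(1/2 - sqrt(5)/2)*conj(-1) + 2*(sqrt(5)/2 + 5/2)*conj(1) + 2*(1/2 + sqrt(5)/2)*conj(-1) + 2*(5/2 - sqrt(5)/2)*conj(1) + 5*(-2)*conj(1) + 5*(-4)*conj(-1)]
      = (1/20)[(10) + (-8) + (-1 + sqrt(5)) + (sqrt(5) + 5) + (-sqrt(5) - 1) + (5 - sqrt(5)) + (-10) + (20)] = 20/20 = 1
  <chi_rho, chi_4> = (1/20)[1*(10)*conj(1) + 1*(8)*conj(-1) + 2*(1/2 - sqrt(5)/2)*conj(-1) + 2*(sqrt(5)/2 + 5/2)*conj(1) + 2*(1/2 + sqrt(5)/2)*conj(-1) + 2*(5/2 - sqrt(5)/2)*conj(1) + 5*(-2)*conj(-1) + 5*(-4)*conj(1)]
      = (1/20)[(10) + (-8) + (-1 + sqrt(5)) + (sqrt(5) + 5) + (-sqrt(5) - 1) + (5 - sqrt(5)) + (10) + (-20)] = 0/20 = 0
  <chi_rho, chi_5> = (1/20)[1*(10)*conj(2) + 1*(8)*conj(-2) + 2*(1/2 - sqrt(5)/2)*conj(1/2 + sqrt(5)/2) + 2*(sqrt(5)/2 + 5/2)*conj(-1/2 + sqrt(5)/2) + 2*(1/2 + sqrt(5)/2)*conj(1/2 - sqrt(5)/2) + 2*(5/2 - sqrt(5)/2)*conj(-sqrt(5)/2 - 1/2) + 5*(-2)*conj(0) + 5*(-4)*conj(0)]
      = (1/20)[(20) + (-16) + (-2) + (2*sqrt(5)) + (-2) + (-2*sqrt(5)) + (0) + (0)] = 0/20 = 0
  <chi_rho, chi_6> = (1/20)[1*(10)*conj(2) + 1*(8)*conj(2) + 2*(1/2 - sqrt(5)/2)*conj(-1/2 + sqrt(5)/2) + 2*(sqrt(5)/2 + 5/2)*conj(-sqrt(5)/2 - 1/2) + 2*(1/2 + sqrt(5)/2)*conj(-sqrt(5)/2 - 1/2) + 2*(5/2 - sqrt(5)/2)*conj(-1/2 + sqrt(5)/2) + 5*(-2)*conj(0) + 5*(-4)*conj(0)]
      = (1/20)[(20) + (16) + (-3 + sqrt(5)) + (-3*sqrt(5) - 5) + (-3 - sqrt(5)) + (-5 + 3*sqrt(5)) + (0) + (0)] = 20/20 = 1
  <chi_rho, chi_7> = (1/20)[1*(10)*conj(2) + 1*(8)*conj(-2) + 2*(1/2 - sqrt(5)/2)*conj(1/2 - sqrt(5)/2) + 2*(sqrt(5)/2 + 5/2)*conj(-sqrt(5)/2 - 1/2) + 2*(1/2 + sqrt(5)/2)*conj(1/2 + sqrt(5)/2) + 2*(5/2 - sqrt(5)/2)*conj(-1/2 + sqrt(5)/2) + 5*(-2)*conj(0) + 5*(-4)*conj(0)]
      = (1/20)[(20) + (-16) + (3 - sqrt(5)) + (-3*sqrt(5) - 5) + (sqrt(5) + 3) + (-5 + 3*sqrt(5)) + (0) + (0)] = 0/20 = 0
  <chi_rho, chi_8> = (1/20)[1*(10)*conj(2) + 1*(8)*conj(2) + 2*(1/2 - sqrt(5)/2)*conj(-sqrt(5)/2 - 1/2) + 2*(sqrt(5)/2 + 5/2)*conj(-1/2 + sqrt(5)/2) + 2*(1/2 + sqrt(5)/2)*conj(-1/2 + sqrt(5)/2) + 2*(5/2 - sqrt(5)/2)*conj(-sqrt(5)/2 - 1/2) + 5*(-2)*conj(0) + 5*(-4)*conj(0)]
      = (1/20)[(20) + (16) + (2) + (2*sqrt(5)) + (2) + (-2*sqrt(5)) + (0) + (0)] = 40/20 = 2
Dimension check: dim(rho) = sum (mult * dim) = 0*1 + 3*1 + 1*1 + 0*1 + 0*2 + 1*2 + 0*2 + 2*2 = 10 = chi_rho(e) = 10.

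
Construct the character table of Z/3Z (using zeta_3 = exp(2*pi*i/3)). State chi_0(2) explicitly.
Character table of Z/3Z (irreps indexed chi_0,...,chi_2 with chi_k(m) = zeta_3^(k*m), zeta_3 = exp(2*pi*i/3)):
  irrep \ class  {0} (size 1)  {1} (size 1)    {2} (size 1)  
  chi_0          1             1               1             
  chi_1          1             exp(2*I*pi/3)   exp(-2*I*pi/3)
  chi_2          1             exp(-2*I*pi/3)  exp(2*I*pi/3) 

Spot check: chi_0(2) = zeta_3^(0*2) = zeta_3^0 = 1.

Explanation: Z/3Z is abelian, so all 3 irreducible complex representations are 1-dimensional. They are given by chi_k(m) = zeta_3^(k*m) for k = 0,...,2. Row orthogonality: sum_m chi_k(m) conj(chi_l(m)) = 3 * [k = l].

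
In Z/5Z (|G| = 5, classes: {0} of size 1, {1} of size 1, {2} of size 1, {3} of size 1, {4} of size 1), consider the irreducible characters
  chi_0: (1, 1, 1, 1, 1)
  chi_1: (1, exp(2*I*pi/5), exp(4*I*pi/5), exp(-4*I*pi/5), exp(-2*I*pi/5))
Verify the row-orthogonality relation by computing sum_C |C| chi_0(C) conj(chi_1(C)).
Sum = 0; so <chi_0, chi_1> = 0 (distinct irreducibles are orthogonal).

Working: Compute term by term over conjugacy classes (|C| * chi_0(C) * conj(chi_1(C))):
  1*(1)*conj(1) + 1*(1)*conj(exp(2*I*pi/5)) + 1*(1)*conj(exp(4*I*pi/5)) + 1*(1)*conj(exp(-4*I*pi/5)) + 1*(1)*conj(exp(-2*I*pi/5))
  = (1) + (exp(-2*I*pi/5)) + (exp(-4*I*pi/5)) + (exp(4*I*pi/5)) + (exp(2*I*pi/5))
  = 0.
(Exp terms are combined using exp(i*s)*conj(exp(i*t)) = exp(i*(s-t)), and sums of them are collapsed using the identity that for every m > 1 the m distinct m-th roots of unity sum to 0, e.g. 1 + exp(2*I*pi/3) + exp(-2*I*pi/3) = 0.)
Dividing by |G| = 5 gives 0/5 = 0, matching the row-orthogonality relation <chi_0, chi_1> = [chi_0 = chi_1].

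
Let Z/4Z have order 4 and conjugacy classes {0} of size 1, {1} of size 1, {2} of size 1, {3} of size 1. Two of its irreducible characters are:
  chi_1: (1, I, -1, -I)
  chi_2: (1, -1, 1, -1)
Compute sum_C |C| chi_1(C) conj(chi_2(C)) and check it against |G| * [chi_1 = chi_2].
Sum = 0; so <chi_1, chi_2> = 0 (distinct irreducibles are orthogonal).

Reasoning: Compute term by term over conjugacy classes (|C| * chi_1(C) * conj(chi_2(C))):
  1*(1)*conj(1) + 1*(I)*conj(-1) + 1*(-1)*conj(1) + 1*(-I)*conj(-1)
  = (1) + (-I) + (-1) + (I)
  = 0.
(Exp terms are combined using exp(i*s)*conj(exp(i*t)) = exp(i*(s-t)), and sums of them are collapsed using the identity that for every m > 1 the m distinct m-th roots of unity sum to 0, e.g. 1 + exp(2*I*pi/3) + exp(-2*I*pi/3) = 0.)
Dividing by |G| = 4 gives 0/4 = 0, matching the row-orthogonality relation <chi_1, chi_2> = [chi_1 = chi_2].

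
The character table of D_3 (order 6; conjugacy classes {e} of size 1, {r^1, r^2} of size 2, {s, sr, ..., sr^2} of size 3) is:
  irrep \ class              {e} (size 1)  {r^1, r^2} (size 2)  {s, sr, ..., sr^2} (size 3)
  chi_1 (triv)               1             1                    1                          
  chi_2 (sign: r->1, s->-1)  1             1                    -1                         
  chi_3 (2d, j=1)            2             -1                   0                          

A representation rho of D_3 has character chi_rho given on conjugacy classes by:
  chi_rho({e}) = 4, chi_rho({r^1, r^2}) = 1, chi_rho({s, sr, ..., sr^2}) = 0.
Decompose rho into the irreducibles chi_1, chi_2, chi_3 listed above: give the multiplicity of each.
Multiplicities: chi_1: 1, chi_2: 1, chi_3: 1.

Use <chi_rho, chi> = (1/|G|) sum_C |C| * chi_rho(C) * conj(chi(C)) with |G| = 6 for each irreducible chi in the table:
  <chi_rho, chi_1> = (1/6)[1*(4)*conj(1) + 2*(1)*conj(1) + 3*(0)*conj(1)]
      = (1/6)[(4) + (2) + (0)] = 6/6 = 1
  <chi_rho, chi_2> = (1/6)[1*(4)*conj(1) + 2*(1)*conj(1) + 3*(0)*conj(-1)]
      = (1/6)[(4) + (2) + (0)] = 6/6 = 1
  <chi_rho, chi_3> = (1/6)[1*(4)*conj(2) + 2*(1)*conj(-1) + 3*(0)*conj(0)]
      = (1/6)[(8) + (-2) + (0)] = 6/6 = 1
Dimension check: dim(rho) = sum (mult * dim) = 1*1 + 1*1 + 1*2 = 4 = chi_rho(e) = 4.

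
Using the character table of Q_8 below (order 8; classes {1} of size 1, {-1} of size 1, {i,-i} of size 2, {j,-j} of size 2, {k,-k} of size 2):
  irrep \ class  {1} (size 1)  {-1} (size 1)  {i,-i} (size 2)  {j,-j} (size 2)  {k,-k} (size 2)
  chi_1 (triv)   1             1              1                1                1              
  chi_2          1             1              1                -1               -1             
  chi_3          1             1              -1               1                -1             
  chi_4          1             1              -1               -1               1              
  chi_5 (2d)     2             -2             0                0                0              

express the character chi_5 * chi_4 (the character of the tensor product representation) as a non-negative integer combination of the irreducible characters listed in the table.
chi_5 tensor chi_4 = chi_5 (all other irreducibles have multiplicity 0).

Derivation: The character of a tensor product is the pointwise product (chi_5 * chi_4)(C) = chi_5(C) * chi_4(C):
  {1}: (2)*(1), {-1}: (-2)*(1), {i,-i}: (0)*(-1), {j,-j}: (0)*(-1), {k,-k}: (0)*(1)
so (chi_5 * chi_4) takes values
  {1} -> 2, {-1} -> -2, {i,-i} -> 0, {j,-j} -> 0, {k,-k} -> 0.
Now take the inner product of this character with each irreducible chi from the table, <chi_5*chi_4, chi> = (1/8) sum_C |C| (chi_5*chi_4)(C) conj(chi(C)):
  <chi_5*chi_4, chi_1> = (1/8)[1*(2)*conj(1) + 1*(-2)*conj(1) + 2*(0)*conj(1) + 2*(0)*conj(1) + 2*(0)*conj(1)]
      = (1/8)[(2) + (-2) + (0) + (0) + (0)] = 0/8 = 0
  <chi_5*chi_4, chi_2> = (1/8)[1*(2)*conj(1) + 1*(-2)*conj(1) + 2*(0)*conj(1) + 2*(0)*conj(-1) + 2*(0)*conj(-1)]
      = (1/8)[(2) + (-2) + (0) + (0) + (0)] = 0/8 = 0
  <chi_5*chi_4, chi_3> = (1/8)[1*(2)*conj(1) + 1*(-2)*conj(1) + 2*(0)*conj(-1) + 2*(0)*conj(1) + 2*(0)*conj(-1)]
      = (1/8)[(2) + (-2) + (0) + (0) + (0)] = 0/8 = 0
  <chi_5*chi_4, chi_4> = (1/8)[1*(2)*conj(1) + 1*(-2)*conj(1) + 2*(0)*conj(-1) + 2*(0)*conj(-1) + 2*(0)*conj(1)]
      = (1/8)[(2) + (-2) + (0) + (0) + (0)] = 0/8 = 0
  <chi_5*chi_4, chi_5> = (1/8)[1*(2)*conj(2) + 1*(-2)*conj(-2) + 2*(0)*conj(0) + 2*(0)*conj(0) + 2*(0)*conj(0)]
      = (1/8)[(4) + (4) + (0) + (0) + (0)] = 8/8 = 1
Hence the multiplicities are chi_5: 1. Dimension check: dim(chi_5)*dim(chi_4) = 2*1 = 2 and sum (mult * dim) = 1*2 = 2.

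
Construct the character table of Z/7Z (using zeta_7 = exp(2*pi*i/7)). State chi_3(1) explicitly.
Character table of Z/7Z (irreps indexed chi_0,...,chi_6 with chi_k(m) = zeta_7^(k*m), zeta_7 = exp(2*pi*i/7)):
  irrep \ class  {0} (size 1)  {1} (size 1)    {2} (size 1)    {3} (size 1)    {4} (size 1)    {5} (size 1)    {6} (size 1)  
  chi_0          1             1               1               1               1               1               1             
  chi_1          1             exp(2*I*pi/7)   exp(4*I*pi/7)   exp(6*I*pi/7)   exp(-6*I*pi/7)  exp(-4*I*pi/7)  exp(-2*I*pi/7)
  chi_2          1             exp(4*I*pi/7)   exp(-6*I*pi/7)  exp(-2*I*pi/7)  exp(2*I*pi/7)   exp(6*I*pi/7)   exp(-4*I*pi/7)
  chi_3          1             exp(6*I*pi/7)   exp(-2*I*pi/7)  exp(4*I*pi/7)   exp(-4*I*pi/7)  exp(2*I*pi/7)   exp(-6*I*pi/7)
  chi_4          1             exp(-6*I*pi/7)  exp(2*I*pi/7)   exp(-4*I*pi/7)  exp(4*I*pi/7)   exp(-2*I*pi/7)  exp(6*I*pi/7) 
  chi_5          1             exp(-4*I*pi/7)  exp(6*I*pi/7)   exp(2*I*pi/7)   exp(-2*I*pi/7)  exp(-6*I*pi/7)  exp(4*I*pi/7) 
  chi_6          1             exp(-2*I*pi/7)  exp(-4*I*pi/7)  exp(-6*I*pi/7)  exp(6*I*pi/7)   exp(4*I*pi/7)   exp(2*I*pi/7) 

Spot check: chi_3(1) = zeta_7^(3*1) = zeta_7^3 = exp(6*I*pi/7).

Working: Z/7Z is abelian, so all 7 irreducible complex representations are 1-dimensional. They are given by chi_k(m) = zeta_7^(k*m) for k = 0,...,6. Row orthogonality: sum_m chi_k(m) conj(chi_l(m)) = 7 * [k = l].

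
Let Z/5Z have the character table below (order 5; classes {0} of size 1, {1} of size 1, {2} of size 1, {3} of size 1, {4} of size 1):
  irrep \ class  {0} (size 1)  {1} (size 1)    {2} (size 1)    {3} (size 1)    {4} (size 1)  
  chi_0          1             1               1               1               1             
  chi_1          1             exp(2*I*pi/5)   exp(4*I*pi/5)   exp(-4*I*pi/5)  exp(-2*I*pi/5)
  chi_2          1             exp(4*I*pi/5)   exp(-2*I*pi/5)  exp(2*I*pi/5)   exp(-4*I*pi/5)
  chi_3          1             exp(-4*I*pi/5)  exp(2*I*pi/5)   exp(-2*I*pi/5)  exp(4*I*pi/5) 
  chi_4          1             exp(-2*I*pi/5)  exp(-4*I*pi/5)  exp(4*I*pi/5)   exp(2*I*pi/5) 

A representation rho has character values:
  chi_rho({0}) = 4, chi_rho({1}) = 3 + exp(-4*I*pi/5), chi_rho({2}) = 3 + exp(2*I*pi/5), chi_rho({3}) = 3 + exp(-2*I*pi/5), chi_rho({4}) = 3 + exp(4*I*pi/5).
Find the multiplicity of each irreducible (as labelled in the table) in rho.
Multiplicities: chi_0: 3, chi_1: 0, chi_2: 0, chi_3: 1, chi_4: 0.

Reasoning: Use <chi_rho, chi> = (1/|G|) sum_C |C| * chi_rho(C) * conj(chi(C)) with |G| = 5 for each irreducible chi in the table:
  <chi_rho, chi_0> = (1/5)[1*(4)*conj(1) + 1*(3 + exp(-4*I*pi/5))*conj(1) + 1*(3 + exp(2*I*pi/5))*conj(1) + 1*(3 + exp(-2*I*pi/5))*conj(1) + 1*(3 + exp(4*I*pi/5))*conj(1)]
      = (1/5)[(4) + (3 + exp(-4*I*pi/5)) + (3 + exp(2*I*pi/5)) + (3 + exp(-2*I*pi/5)) + (3 + exp(4*I*pi/5))] = 15/5 = 3
  <chi_rho, chi_1> = (1/5)[1*(4)*conj(1) + 1*(3 + exp(-4*I*pi/5))*conj(exp(2*I*pi/5)) + 1*(3 + exp(2*I*pi/5))*conj(exp(4*I*pi/5)) + 1*(3 + exp(-2*I*pi/5))*conj(exp(-4*I*pi/5)) + 1*(3 + exp(4*I*pi/5))*conj(exp(-2*I*pi/5))]
      = (1/5)[(4) + (3*exp(-2*I*pi/5) + exp(4*I*pi/5)) + (3*exp(-4*I*pi/5) + exp(-2*I*pi/5)) + (exp(2*I*pi/5) + 3*exp(4*I*pi/5)) + (exp(-4*I*pi/5) + 3*exp(2*I*pi/5))] = 0/5 = 0
  <chi_rho, chi_2> = (1/5)[1*(4)*conj(1) + 1*(3 + exp(-4*I*pi/5))*conj(exp(4*I*pi/5)) + 1*(3 + exp(2*I*pi/5))*conj(exp(-2*I*pi/5)) + 1*(3 + exp(-2*I*pi/5))*conj(exp(2*I*pi/5)) + 1*(3 + exp(4*I*pi/5))*conj(exp(-4*I*pi/5))]
      = (1/5)[(4) + (3*exp(-4*I*pi/5) + exp(2*I*pi/5)) + (exp(4*I*pi/5) + 3*exp(2*I*pi/5)) + (3*exp(-2*I*pi/5) + exp(-4*I*pi/5)) + (exp(-2*I*pi/5) + 3*exp(4*I*pi/5))] = 0/5 = 0
  <chi_rho, chi_3> = (1/5)[1*(4)*conj(1) + 1*(3 + exp(-4*I*pi/5))*conj(exp(-4*I*pi/5)) + 1*(3 + exp(2*I*pi/5))*conj(exp(2*I*pi/5)) + 1*(3 + exp(-2*I*pi/5))*conj(exp(-2*I*pi/5)) + 1*(3 + exp(4*I*pi/5))*conj(exp(4*I*pi/5))]
      = (1/5)[(4) + (1 + 3*exp(4*I*pi/5)) + (1 + 3*exp(-2*I*pi/5)) + (1 + 3*exp(2*I*pi/5)) + (1 + 3*exp(-4*I*pi/5))] = 5/5 = 1
  <chi_rho, chi_4> = (1/5)[1*(4)*conj(1) + 1*(3 + exp(-4*I*pi/5))*conj(exp(-2*I*pi/5)) + 1*(3 + exp(2*I*pi/5))*conj(exp(-4*I*pi/5)) + 1*(3 + exp(-2*I*pi/5))*conj(exp(4*I*pi/5)) + 1*(3 + exp(4*I*pi/5))*conj(exp(2*I*pi/5))]
      = (1/5)[(4) + (exp(-2*I*pi/5) + 3*exp(2*I*pi/5)) + (exp(-4*I*pi/5) + 3*exp(4*I*pi/5)) + (3*exp(-4*I*pi/5) + exp(4*I*pi/5)) + (3*exp(-2*I*pi/5) + exp(2*I*pi/5))] = 0/5 = 0
(Exp terms are combined using exp(i*s)*conj(exp(i*t)) = exp(i*(s-t)), and sums of them are collapsed using the identity that for every m > 1 the m distinct m-th roots of unity sum to 0, e.g. 1 + exp(2*I*pi/3) + exp(-2*I*pi/3) = 0.)
Dimension check: dim(rho) = sum (mult * dim) = 3*1 + 0*1 + 0*1 + 1*1 + 0*1 = 4 = chi_rho(e) = 4.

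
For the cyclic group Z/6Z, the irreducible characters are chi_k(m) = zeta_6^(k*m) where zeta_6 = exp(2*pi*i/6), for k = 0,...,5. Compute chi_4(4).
chi_4(4) = zeta_6^16 = exp(-2*I*pi/3)

Reasoning: chi_4(4) = zeta_6^(4*4) = zeta_6^16. Since zeta_6^6 = 1, this equals zeta_6^4 = exp(2*pi*i*4/6) = exp(-2*I*pi/3).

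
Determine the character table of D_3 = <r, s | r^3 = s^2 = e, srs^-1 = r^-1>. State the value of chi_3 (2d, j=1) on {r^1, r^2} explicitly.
Conjugacy classes: {e} of size 1, {r^1, r^2} of size 2, {s, sr, ..., sr^2} of size 3.
Character table:
  irrep \ class              {e} (size 1)  {r^1, r^2} (size 2)  {s, sr, ..., sr^2} (size 3)
  chi_1 (triv)               1             1                    1                          
  chi_2 (sign: r->1, s->-1)  1             1                    -1                         
  chi_3 (2d, j=1)            2             -1                   0                          

Spot check: chi_3 (2d, j=1) on {r^1, r^2} = -1.

Explanation: D_3 has order 2*3 = 6 with 3 conjugacy classes, hence 3 irreducibles. Sum of squared dims 1 + 1 + 4 = 6 = |G|. Linear characters come from the abelianisation; the 2-dimensional irreps have character r^k -> 2*cos(2*pi*j*k/3), reflections -> 0.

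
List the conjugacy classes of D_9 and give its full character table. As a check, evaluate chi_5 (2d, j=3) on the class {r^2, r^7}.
Conjugacy classes: {e} of size 1, {r^1, r^8} of size 2, {r^2, r^7} of size 2, {r^3, r^6} of size 2, {r^4, r^5} of size 2, {s, sr, ..., sr^8} of size 9.
Character table:
  irrep \ class              {e} (size 1)  {r^1, r^8} (size 2)  {r^2, r^7} (size 2)  {r^3, r^6} (size 2)  {r^4, r^5} (size 2)  {s, sr, ..., sr^8} (size 9)
  chi_1 (triv)               1             1                    1                    1                    1                    1                          
  chi_2 (sign: r->1, s->-1)  1             1                    1                    1                    1                    -1                         
  chi_3 (2d, j=1)            2             2*cos(2*pi/9)        2*cos(4*pi/9)        -1                   -2*cos(pi/9)         0                          
  chi_4 (2d, j=2)            2             2*cos(4*pi/9)        -2*cos(pi/9)         -1                   2*cos(2*pi/9)        0                          
  chi_5 (2d, j=3)            2             -1                   -1                   2                    -1                   0                          
  chi_6 (2d, j=4)            2             -2*cos(pi/9)         2*cos(2*pi/9)        -1                   2*cos(4*pi/9)        0                          

Spot check: chi_5 (2d, j=3) on {r^2, r^7} = -1.

Proof sketch: D_9 has order 2*9 = 18 with 6 conjugacy classes, hence 6 irreducibles. Sum of squared dims 1 + 1 + 4 + 4 + 4 + 4 = 18 = |G|. Linear characters come from the abelianisation; the 2-dimensional irreps have character r^k -> 2*cos(2*pi*j*k/9), reflections -> 0.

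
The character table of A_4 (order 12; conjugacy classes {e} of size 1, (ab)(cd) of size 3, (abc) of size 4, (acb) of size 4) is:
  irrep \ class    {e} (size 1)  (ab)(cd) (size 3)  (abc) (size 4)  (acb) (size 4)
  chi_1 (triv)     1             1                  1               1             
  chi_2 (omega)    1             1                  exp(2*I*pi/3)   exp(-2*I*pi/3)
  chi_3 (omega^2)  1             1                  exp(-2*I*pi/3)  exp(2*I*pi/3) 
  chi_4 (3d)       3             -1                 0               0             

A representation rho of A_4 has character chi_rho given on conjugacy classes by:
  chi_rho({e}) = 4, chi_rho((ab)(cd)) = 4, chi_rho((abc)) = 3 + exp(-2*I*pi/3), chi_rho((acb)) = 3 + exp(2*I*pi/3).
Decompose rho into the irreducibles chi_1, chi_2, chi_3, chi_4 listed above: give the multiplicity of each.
Multiplicities: chi_1: 3, chi_2: 0, chi_3: 1, chi_4: 0.

Details: Use <chi_rho, chi> = (1/|G|) sum_C |C| * chi_rho(C) * conj(chi(C)) with |G| = 12 for each irreducible chi in the table:
  <chi_rho, chi_1> = (1/12)[1*(4)*conj(1) + 3*(4)*conj(1) + 4*(3 + exp(-2*I*pi/3))*conj(1) + 4*(3 + exp(2*I*pi/3))*conj(1)]
      = (1/12)[(4) + (12) + (12 + 4*exp(-2*I*pi/3)) + (12 + 4*exp(2*I*pi/3))] = 36/12 = 3
  <chi_rho, chi_2> = (1/12)[1*(4)*conj(1) + 3*(4)*conj(1) + 4*(3 + exp(-2*I*pi/3))*conj(exp(2*I*pi/3)) + 4*(3 + exp(2*I*pi/3))*conj(exp(-2*I*pi/3))]
      = (1/12)[(4) + (12) + (12*exp(-2*I*pi/3) + 4*exp(2*I*pi/3)) + (4*exp(-2*I*pi/3) + 12*exp(2*I*pi/3))] = 0/12 = 0
  <chi_rho, chi_3> = (1/12)[1*(4)*conj(1) + 3*(4)*conj(1) + 4*(3 + exp(-2*I*pi/3))*conj(exp(-2*I*pi/3)) + 4*(3 + exp(2*I*pi/3))*conj(exp(2*I*pi/3))]
      = (1/12)[(4) + (12) + (4 + 12*exp(2*I*pi/3)) + (4 + 12*exp(-2*I*pi/3))] = 12/12 = 1
  <chi_rho, chi_4> = (1/12)[1*(4)*conj(3) + 3*(4)*conj(-1) + 4*(3 + exp(-2*I*pi/3))*conj(0) + 4*(3 + exp(2*I*pi/3))*conj(0)]
      = (1/12)[(12) + (-12) + (0) + (0)] = 0/12 = 0
(Exp terms are combined using exp(i*s)*conj(exp(i*t)) = exp(i*(s-t)), and sums of them are collapsed using the identity that for every m > 1 the m distinct m-th roots of unity sum to 0, e.g. 1 + exp(2*I*pi/3) + exp(-2*I*pi/3) = 0.)
Dimension check: dim(rho) = sum (mult * dim) = 3*1 + 0*1 + 1*1 + 0*3 = 4 = chi_rho(e) = 4.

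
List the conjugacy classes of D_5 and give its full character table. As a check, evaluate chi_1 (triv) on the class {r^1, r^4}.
Conjugacy classes: {e} of size 1, {r^1, r^4} of size 2, {r^2, r^3} of size 2, {s, sr, ..., sr^4} of size 5.
Character table:
  irrep \ class              {e} (size 1)  {r^1, r^4} (size 2)  {r^2, r^3} (size 2)  {s, sr, ..., sr^4} (size 5)
  chi_1 (triv)               1             1                    1                    1                          
  chi_2 (sign: r->1, s->-1)  1             1                    1                    -1                         
  chi_3 (2d, j=1)            2             -1/2 + sqrt(5)/2     -sqrt(5)/2 - 1/2     0                          
  chi_4 (2d, j=2)            2             -sqrt(5)/2 - 1/2     -1/2 + sqrt(5)/2     0                          

Spot check: chi_1 (triv) on {r^1, r^4} = 1.

Details: D_5 has order 2*5 = 10 with 4 conjugacy classes, hence 4 irreducibles. Sum of squared dims 1 + 1 + 4 + 4 = 10 = |G|. Linear characters come from the abelianisation; the 2-dimensional irreps have character r^k -> 2*cos(2*pi*j*k/5), reflections -> 0.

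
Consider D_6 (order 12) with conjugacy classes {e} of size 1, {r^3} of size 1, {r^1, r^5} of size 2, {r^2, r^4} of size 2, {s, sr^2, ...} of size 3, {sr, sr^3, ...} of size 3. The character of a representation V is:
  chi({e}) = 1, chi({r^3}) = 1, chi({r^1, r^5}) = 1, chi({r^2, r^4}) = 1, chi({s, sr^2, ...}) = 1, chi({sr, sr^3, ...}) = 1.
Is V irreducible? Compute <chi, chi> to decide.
Irreducible: <chi, chi> = 1.

Proof sketch: <chi, chi> = (1/|G|) sum_C |C| * |chi(C)|^2 = (1/12)[1*|1|^2 + 1*|1|^2 + 2*|1|^2 + 2*|1|^2 + 3*|1|^2 + 3*|1|^2]
  = (1/12)[(1) + (1) + (2) + (2) + (3) + (3)] = 12/12 = 1.
A character is irreducible iff <chi, chi> = 1, so this representation is irreducible.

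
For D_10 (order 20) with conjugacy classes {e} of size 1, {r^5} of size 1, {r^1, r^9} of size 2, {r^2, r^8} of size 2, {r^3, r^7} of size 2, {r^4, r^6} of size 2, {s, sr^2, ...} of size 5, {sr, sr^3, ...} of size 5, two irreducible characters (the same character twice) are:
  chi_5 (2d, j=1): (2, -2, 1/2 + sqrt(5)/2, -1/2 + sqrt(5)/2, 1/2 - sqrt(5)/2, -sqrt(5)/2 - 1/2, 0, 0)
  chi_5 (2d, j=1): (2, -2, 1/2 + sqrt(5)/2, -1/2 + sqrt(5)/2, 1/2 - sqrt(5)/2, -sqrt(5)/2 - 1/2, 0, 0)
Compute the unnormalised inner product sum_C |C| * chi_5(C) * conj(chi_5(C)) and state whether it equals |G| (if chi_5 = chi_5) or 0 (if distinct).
Sum = 20 = |G| = 20; so <chi_5, chi_5> = 1 (norm-1 confirms irreducibility).

Reasoning: Compute term by term over conjugacy classes (|C| * chi_5(C) * conj(chi_5(C))):
  1*(2)*conj(2) + 1*(-2)*conj(-2) + 2*(1/2 + sqrt(5)/2)*conj(1/2 + sqrt(5)/2) + 2*(-1/2 + sqrt(5)/2)*conj(-1/2 + sqrt(5)/2) + 2*(1/2 - sqrt(5)/2)*conj(1/2 - sqrt(5)/2) + 2*(-sqrt(5)/2 - 1/2)*conj(-sqrt(5)/2 - 1/2) + 5*(0)*conj(0) + 5*(0)*conj(0)
  = (4) + (4) + (sqrt(5) + 3) + (3 - sqrt(5)) + (3 - sqrt(5)) + (sqrt(5) + 3) + (0) + (0)
  = 20.
Dividing by |G| = 20 gives 20/20 = 1, matching the row-orthogonality relation <chi_5, chi_5> = [chi_5 = chi_5].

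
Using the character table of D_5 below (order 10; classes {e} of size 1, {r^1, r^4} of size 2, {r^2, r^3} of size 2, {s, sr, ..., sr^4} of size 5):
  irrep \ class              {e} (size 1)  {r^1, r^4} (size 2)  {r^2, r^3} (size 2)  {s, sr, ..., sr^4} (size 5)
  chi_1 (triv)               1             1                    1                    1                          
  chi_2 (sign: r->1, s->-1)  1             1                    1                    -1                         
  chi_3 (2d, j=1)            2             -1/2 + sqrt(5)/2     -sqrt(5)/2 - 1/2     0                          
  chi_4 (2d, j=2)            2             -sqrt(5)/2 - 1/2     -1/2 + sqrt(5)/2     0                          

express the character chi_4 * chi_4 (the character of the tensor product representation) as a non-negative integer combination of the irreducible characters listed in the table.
chi_4 tensor chi_4 = chi_1 + chi_2 + chi_3 (all other irreducibles have multiplicity 0).

Why: The character of a tensor product is the pointwise product (chi_4 * chi_4)(C) = chi_4(C) * chi_4(C):
  {e}: (2)*(2), {r^1, r^4}: (-sqrt(5)/2 - 1/2)*(-sqrt(5)/2 - 1/2), {r^2, r^3}: (-1/2 + sqrt(5)/2)*(-1/2 + sqrt(5)/2), {s, sr, ..., sr^4}: (0)*(0)
so (chi_4 * chi_4) takes values
  {e} -> 4, {r^1, r^4} -> sqrt(5)/2 + 3/2, {r^2, r^3} -> 3/2 - sqrt(5)/2, {s, sr, ..., sr^4} -> 0.
Now take the inner product of this character with each irreducible chi from the table, <chi_4*chi_4, chi> = (1/10) sum_C |C| (chi_4*chi_4)(C) conj(chi(C)):
  <chi_4*chi_4, chi_1> = (1/10)[1*(4)*conj(1) + 2*(sqrt(5)/2 + 3/2)*conj(1) + 2*(3/2 - sqrt(5)/2)*conj(1) + 5*(0)*conj(1)]
      = (1/10)[(4) + (sqrt(5) + 3) + (3 - sqrt(5)) + (0)] = 10/10 = 1
  <chi_4*chi_4, chi_2> = (1/10)[1*(4)*conj(1) + 2*(sqrt(5)/2 + 3/2)*conj(1) + 2*(3/2 - sqrt(5)/2)*conj(1) + 5*(0)*conj(-1)]
      = (1/10)[(4) + (sqrt(5) + 3) + (3 - sqrt(5)) + (0)] = 10/10 = 1
  <chi_4*chi_4, chi_3> = (1/10)[1*(4)*conj(2) + 2*(sqrt(5)/2 + 3/2)*conj(-1/2 + sqrt(5)/2) + 2*(3/2 - sqrt(5)/2)*conj(-sqrt(5)/2 - 1/2) + 5*(0)*conj(0)]
      = (1/10)[(8) + (1 + sqrt(5)) + (1 - sqrt(5)) + (0)] = 10/10 = 1
  <chi_4*chi_4, chi_4> = (1/10)[1*(4)*conj(2) + 2*(sqrt(5)/2 + 3/2)*conj(-sqrt(5)/2 - 1/2) + 2*(3/2 - sqrt(5)/2)*conj(-1/2 + sqrt(5)/2) + 5*(0)*conj(0)]
      = (1/10)[(8) + (-2*sqrt(5) - 4) + (-4 + 2*sqrt(5)) + (0)] = 0/10 = 0
Hence the multiplicities are chi_1: 1, chi_2: 1, chi_3: 1. Dimension check: dim(chi_4)*dim(chi_4) = 2*2 = 4 and sum (mult * dim) = 1*1 + 1*1 + 1*2 = 4.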